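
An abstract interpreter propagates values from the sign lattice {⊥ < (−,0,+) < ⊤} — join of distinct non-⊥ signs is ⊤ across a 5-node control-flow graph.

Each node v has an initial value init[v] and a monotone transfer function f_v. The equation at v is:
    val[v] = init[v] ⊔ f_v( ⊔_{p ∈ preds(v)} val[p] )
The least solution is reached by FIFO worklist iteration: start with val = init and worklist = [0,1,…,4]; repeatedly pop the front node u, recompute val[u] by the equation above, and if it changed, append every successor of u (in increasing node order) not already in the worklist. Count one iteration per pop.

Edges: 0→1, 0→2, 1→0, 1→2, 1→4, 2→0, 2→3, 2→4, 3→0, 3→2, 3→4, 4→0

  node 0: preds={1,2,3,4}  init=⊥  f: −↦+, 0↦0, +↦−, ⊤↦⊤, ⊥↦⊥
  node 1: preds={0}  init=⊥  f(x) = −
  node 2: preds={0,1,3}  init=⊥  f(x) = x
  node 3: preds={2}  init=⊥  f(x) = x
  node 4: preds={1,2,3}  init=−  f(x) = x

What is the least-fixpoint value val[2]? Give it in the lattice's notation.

⊤

Worklist (8 pops):
  #1 pop 0: in=− → + (was ⊥); enqueue []
  #2 pop 1: in=+ → − (was ⊥); enqueue [0]
  #3 pop 2: in=⊤ → ⊤ (was ⊥); enqueue []
  #4 pop 3: in=⊤ → ⊤ (was ⊥); enqueue [2]
  #5 pop 4: in=⊤ → ⊤ (was −); enqueue []
  #6 pop 0: in=⊤ → ⊤ (was +); enqueue [1]
  #7 pop 2: in=⊤ → ⊤ (no change)
  #8 pop 1: in=⊤ → − (no change)

Fixpoint:
  val[0] = ⊤
  val[1] = −
  val[2] = ⊤
  val[3] = ⊤
  val[4] = ⊤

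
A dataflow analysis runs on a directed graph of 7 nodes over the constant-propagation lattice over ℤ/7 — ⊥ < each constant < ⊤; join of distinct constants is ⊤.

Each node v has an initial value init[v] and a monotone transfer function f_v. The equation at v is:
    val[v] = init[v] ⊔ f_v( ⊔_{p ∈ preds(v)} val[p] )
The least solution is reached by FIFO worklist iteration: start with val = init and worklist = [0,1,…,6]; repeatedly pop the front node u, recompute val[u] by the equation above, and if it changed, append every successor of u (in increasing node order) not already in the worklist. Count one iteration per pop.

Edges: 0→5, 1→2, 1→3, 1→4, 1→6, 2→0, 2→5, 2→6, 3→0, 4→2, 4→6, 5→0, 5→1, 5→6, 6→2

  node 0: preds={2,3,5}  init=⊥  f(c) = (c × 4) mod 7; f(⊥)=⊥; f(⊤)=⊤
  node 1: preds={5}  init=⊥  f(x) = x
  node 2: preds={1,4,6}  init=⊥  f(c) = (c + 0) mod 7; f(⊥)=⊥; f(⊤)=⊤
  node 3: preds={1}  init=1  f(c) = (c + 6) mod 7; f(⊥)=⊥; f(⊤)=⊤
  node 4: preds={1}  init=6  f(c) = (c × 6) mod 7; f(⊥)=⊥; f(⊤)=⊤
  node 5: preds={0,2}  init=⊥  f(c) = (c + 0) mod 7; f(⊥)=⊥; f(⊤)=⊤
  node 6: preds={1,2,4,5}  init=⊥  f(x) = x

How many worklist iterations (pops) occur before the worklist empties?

16

Trace (16 dequeues):
  [1] u=0 | in 1 | out 4 | prev ⊥ | push {}
  [2] u=1 | in ⊥ | out ⊥ | ==
  [3] u=2 | in 6 | out 6 | prev ⊥ | push {0}
  [4] u=3 | in ⊥ | out 1 | ==
  [5] u=4 | in ⊥ | out 6 | ==
  [6] u=5 | in ⊤ | out ⊤ | prev ⊥ | push {1}
  [7] u=6 | in ⊤ | out ⊤ | prev ⊥ | push {2}
  [8] u=0 | in ⊤ | out ⊤ | prev 4 | push {5}
  [9] u=1 | in ⊤ | out ⊤ | prev ⊥ | push {3,4,6}
  [10] u=2 | in ⊤ | out ⊤ | prev 6 | push {0}
  [11] u=5 | in ⊤ | out ⊤ | ==
  [12] u=3 | in ⊤ | out ⊤ | prev 1 | push {}
  [13] u=4 | in ⊤ | out ⊤ | prev 6 | push {2}
  [14] u=6 | in ⊤ | out ⊤ | ==
  [15] u=0 | in ⊤ | out ⊤ | ==
  [16] u=2 | in ⊤ | out ⊤ | ==

Converged values:
  [0] ⊤
  [1] ⊤
  [2] ⊤
  [3] ⊤
  [4] ⊤
  [5] ⊤
  [6] ⊤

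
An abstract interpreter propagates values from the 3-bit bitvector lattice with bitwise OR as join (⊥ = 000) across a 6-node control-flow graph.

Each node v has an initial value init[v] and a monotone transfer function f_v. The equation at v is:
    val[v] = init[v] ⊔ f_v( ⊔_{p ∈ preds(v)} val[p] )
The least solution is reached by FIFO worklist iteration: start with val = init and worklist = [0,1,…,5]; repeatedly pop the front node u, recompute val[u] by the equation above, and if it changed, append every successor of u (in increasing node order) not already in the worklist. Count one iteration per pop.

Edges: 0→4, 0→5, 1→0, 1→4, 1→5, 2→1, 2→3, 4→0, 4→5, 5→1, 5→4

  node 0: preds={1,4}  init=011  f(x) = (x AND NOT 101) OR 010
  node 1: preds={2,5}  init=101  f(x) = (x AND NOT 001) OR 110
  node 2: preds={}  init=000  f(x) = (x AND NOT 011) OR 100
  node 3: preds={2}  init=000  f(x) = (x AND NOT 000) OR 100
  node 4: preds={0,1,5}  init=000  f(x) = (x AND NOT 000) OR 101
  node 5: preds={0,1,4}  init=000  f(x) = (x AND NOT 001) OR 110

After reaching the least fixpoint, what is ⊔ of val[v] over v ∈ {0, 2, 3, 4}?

Iteration log — 9 steps:
  step 1. node 0  ⊔preds=101  new=011  stable
  step 2. node 1  ⊔preds=000  new=111  old=101  +wl: 0
  step 3. node 2  ⊔preds=000  new=100  old=000  +wl: 1
  step 4. node 3  ⊔preds=100  new=100  old=000  +wl: 
  step 5. node 4  ⊔preds=111  new=111  old=000  +wl: 
  step 6. node 5  ⊔preds=111  new=110  old=000  +wl: 4
  step 7. node 0  ⊔preds=111  new=011  stable
  step 8. node 1  ⊔preds=110  new=111  stable
  step 9. node 4  ⊔preds=111  new=111  stable

Least fixpoint reached:
  node 0: 011
  node 1: 111
  node 2: 100
  node 3: 100
  node 4: 111
  node 5: 110

111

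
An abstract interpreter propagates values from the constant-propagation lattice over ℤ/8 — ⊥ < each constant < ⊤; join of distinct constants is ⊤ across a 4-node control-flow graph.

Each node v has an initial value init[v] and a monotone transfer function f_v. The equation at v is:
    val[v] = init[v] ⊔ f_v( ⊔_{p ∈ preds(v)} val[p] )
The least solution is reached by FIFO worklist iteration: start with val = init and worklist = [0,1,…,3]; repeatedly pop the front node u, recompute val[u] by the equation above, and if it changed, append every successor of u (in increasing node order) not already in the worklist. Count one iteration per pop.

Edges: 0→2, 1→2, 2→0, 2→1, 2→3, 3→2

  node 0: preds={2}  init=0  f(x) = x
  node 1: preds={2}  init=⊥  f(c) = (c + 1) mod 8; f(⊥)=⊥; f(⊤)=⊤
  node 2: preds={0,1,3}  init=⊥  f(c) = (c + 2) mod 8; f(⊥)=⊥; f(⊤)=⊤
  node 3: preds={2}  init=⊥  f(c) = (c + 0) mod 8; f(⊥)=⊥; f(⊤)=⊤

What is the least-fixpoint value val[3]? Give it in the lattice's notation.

⊤

Iteration log — 11 steps:
  step 1. node 0  ⊔preds=⊥  new=0  stable
  step 2. node 1  ⊔preds=⊥  new=⊥  stable
  step 3. node 2  ⊔preds=0  new=2  old=⊥  +wl: 0,1
  step 4. node 3  ⊔preds=2  new=2  old=⊥  +wl: 2
  step 5. node 0  ⊔preds=2  new=⊤  old=0  +wl: 
  step 6. node 1  ⊔preds=2  new=3  old=⊥  +wl: 
  step 7. node 2  ⊔preds=⊤  new=⊤  old=2  +wl: 0,1,3
  step 8. node 0  ⊔preds=⊤  new=⊤  stable
  step 9. node 1  ⊔preds=⊤  new=⊤  old=3  +wl: 2
  step 10. node 3  ⊔preds=⊤  new=⊤  old=2  +wl: 
  step 11. node 2  ⊔preds=⊤  new=⊤  stable

Least fixpoint reached:
  node 0: ⊤
  node 1: ⊤
  node 2: ⊤
  node 3: ⊤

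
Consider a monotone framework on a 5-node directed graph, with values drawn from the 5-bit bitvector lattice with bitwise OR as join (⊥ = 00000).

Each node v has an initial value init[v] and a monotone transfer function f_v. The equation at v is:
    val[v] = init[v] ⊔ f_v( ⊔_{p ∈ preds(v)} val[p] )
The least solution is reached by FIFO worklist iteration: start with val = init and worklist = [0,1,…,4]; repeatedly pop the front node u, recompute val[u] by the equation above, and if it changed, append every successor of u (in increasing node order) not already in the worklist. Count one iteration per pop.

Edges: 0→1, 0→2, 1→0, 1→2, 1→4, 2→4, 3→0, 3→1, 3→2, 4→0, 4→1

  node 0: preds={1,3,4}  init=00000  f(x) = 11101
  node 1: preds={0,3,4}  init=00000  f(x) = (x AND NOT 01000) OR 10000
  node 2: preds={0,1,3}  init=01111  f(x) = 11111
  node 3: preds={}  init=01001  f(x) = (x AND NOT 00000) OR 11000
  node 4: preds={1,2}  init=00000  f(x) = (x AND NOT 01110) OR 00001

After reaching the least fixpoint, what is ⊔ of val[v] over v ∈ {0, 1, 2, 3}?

Trace (8 dequeues):
  [1] u=0 | in 01001 | out 11101 | prev 00000 | push {}
  [2] u=1 | in 11101 | out 10101 | prev 00000 | push {0}
  [3] u=2 | in 11101 | out 11111 | prev 01111 | push {}
  [4] u=3 | in 00000 | out 11001 | prev 01001 | push {1,2}
  [5] u=4 | in 11111 | out 10001 | prev 00000 | push {}
  [6] u=0 | in 11101 | out 11101 | ==
  [7] u=1 | in 11101 | out 10101 | ==
  [8] u=2 | in 11101 | out 11111 | ==

Converged values:
  [0] 11101
  [1] 10101
  [2] 11111
  [3] 11001
  [4] 10001

11111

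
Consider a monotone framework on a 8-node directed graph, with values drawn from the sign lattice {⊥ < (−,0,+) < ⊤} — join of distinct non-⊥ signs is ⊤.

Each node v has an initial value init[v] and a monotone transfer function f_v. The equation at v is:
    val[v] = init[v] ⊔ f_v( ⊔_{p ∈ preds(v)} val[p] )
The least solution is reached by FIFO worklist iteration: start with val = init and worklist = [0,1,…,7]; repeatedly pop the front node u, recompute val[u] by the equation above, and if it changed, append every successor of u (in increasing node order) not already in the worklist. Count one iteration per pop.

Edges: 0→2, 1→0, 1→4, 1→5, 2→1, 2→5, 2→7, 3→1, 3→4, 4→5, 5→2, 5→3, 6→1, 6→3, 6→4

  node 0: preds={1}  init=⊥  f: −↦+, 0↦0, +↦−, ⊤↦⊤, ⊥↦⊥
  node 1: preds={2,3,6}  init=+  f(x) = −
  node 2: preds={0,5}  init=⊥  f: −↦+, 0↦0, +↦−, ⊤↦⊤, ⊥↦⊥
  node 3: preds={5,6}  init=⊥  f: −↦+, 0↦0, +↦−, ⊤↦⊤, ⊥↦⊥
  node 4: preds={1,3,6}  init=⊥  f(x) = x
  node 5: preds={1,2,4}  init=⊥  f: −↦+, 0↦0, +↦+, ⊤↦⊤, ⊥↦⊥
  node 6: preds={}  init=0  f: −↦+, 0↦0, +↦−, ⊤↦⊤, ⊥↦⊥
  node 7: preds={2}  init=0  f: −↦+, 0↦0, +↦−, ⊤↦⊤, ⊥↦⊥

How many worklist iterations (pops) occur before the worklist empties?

Trace (16 dequeues):
  [1] u=0 | in + | out − | prev ⊥ | push {}
  [2] u=1 | in 0 | out ⊤ | prev + | push {0}
  [3] u=2 | in − | out + | prev ⊥ | push {1}
  [4] u=3 | in 0 | out 0 | prev ⊥ | push {}
  [5] u=4 | in ⊤ | out ⊤ | prev ⊥ | push {}
  [6] u=5 | in ⊤ | out ⊤ | prev ⊥ | push {2,3}
  [7] u=6 | in ⊥ | out 0 | ==
  [8] u=7 | in + | out ⊤ | prev 0 | push {}
  [9] u=0 | in ⊤ | out ⊤ | prev − | push {}
  [10] u=1 | in ⊤ | out ⊤ | ==
  [11] u=2 | in ⊤ | out ⊤ | prev + | push {1,5,7}
  [12] u=3 | in ⊤ | out ⊤ | prev 0 | push {4}
  [13] u=1 | in ⊤ | out ⊤ | ==
  [14] u=5 | in ⊤ | out ⊤ | ==
  [15] u=7 | in ⊤ | out ⊤ | ==
  [16] u=4 | in ⊤ | out ⊤ | ==

Converged values:
  [0] ⊤
  [1] ⊤
  [2] ⊤
  [3] ⊤
  [4] ⊤
  [5] ⊤
  [6] 0
  [7] ⊤

16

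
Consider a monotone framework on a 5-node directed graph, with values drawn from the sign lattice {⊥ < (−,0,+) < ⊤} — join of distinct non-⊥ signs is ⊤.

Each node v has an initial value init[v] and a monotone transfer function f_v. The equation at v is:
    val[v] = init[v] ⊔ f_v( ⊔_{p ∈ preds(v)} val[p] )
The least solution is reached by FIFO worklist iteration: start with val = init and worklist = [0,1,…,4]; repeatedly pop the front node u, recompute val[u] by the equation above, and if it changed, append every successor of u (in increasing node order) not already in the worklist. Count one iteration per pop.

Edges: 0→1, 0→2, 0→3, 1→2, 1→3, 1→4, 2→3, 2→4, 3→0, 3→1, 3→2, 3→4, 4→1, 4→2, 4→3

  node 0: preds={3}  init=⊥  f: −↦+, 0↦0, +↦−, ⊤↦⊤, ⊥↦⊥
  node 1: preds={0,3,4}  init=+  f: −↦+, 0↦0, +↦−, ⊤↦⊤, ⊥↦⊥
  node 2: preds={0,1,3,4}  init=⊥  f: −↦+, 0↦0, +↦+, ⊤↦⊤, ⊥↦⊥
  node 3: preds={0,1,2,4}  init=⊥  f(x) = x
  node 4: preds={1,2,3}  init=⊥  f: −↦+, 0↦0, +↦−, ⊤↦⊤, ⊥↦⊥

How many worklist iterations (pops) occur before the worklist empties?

14

Worklist (14 pops):
  #1 pop 0: in=⊥ → ⊥ (no change)
  #2 pop 1: in=⊥ → + (no change)
  #3 pop 2: in=+ → + (was ⊥); enqueue []
  #4 pop 3: in=+ → + (was ⊥); enqueue [0,1,2]
  #5 pop 4: in=+ → − (was ⊥); enqueue [3]
  #6 pop 0: in=+ → − (was ⊥); enqueue []
  #7 pop 1: in=⊤ → ⊤ (was +); enqueue [4]
  #8 pop 2: in=⊤ → ⊤ (was +); enqueue []
  #9 pop 3: in=⊤ → ⊤ (was +); enqueue [0,1,2]
  #10 pop 4: in=⊤ → ⊤ (was −); enqueue [3]
  #11 pop 0: in=⊤ → ⊤ (was −); enqueue []
  #12 pop 1: in=⊤ → ⊤ (no change)
  #13 pop 2: in=⊤ → ⊤ (no change)
  #14 pop 3: in=⊤ → ⊤ (no change)

Fixpoint:
  val[0] = ⊤
  val[1] = ⊤
  val[2] = ⊤
  val[3] = ⊤
  val[4] = ⊤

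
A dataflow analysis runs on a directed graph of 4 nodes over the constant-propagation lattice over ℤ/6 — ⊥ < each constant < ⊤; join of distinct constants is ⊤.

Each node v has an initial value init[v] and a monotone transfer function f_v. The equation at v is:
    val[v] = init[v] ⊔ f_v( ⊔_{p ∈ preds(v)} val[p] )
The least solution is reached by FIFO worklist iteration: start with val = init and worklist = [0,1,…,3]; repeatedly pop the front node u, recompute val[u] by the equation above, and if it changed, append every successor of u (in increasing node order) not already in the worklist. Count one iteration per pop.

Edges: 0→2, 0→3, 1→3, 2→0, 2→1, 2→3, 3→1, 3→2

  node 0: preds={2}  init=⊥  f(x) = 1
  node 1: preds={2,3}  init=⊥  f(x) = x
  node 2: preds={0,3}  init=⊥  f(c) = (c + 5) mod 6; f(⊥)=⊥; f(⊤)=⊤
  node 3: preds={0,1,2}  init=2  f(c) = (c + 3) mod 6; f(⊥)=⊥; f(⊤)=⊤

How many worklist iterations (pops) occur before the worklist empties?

Worklist (8 pops):
  #1 pop 0: in=⊥ → 1 (was ⊥); enqueue []
  #2 pop 1: in=2 → 2 (was ⊥); enqueue []
  #3 pop 2: in=⊤ → ⊤ (was ⊥); enqueue [0,1]
  #4 pop 3: in=⊤ → ⊤ (was 2); enqueue [2]
  #5 pop 0: in=⊤ → 1 (no change)
  #6 pop 1: in=⊤ → ⊤ (was 2); enqueue [3]
  #7 pop 2: in=⊤ → ⊤ (no change)
  #8 pop 3: in=⊤ → ⊤ (no change)

Fixpoint:
  val[0] = 1
  val[1] = ⊤
  val[2] = ⊤
  val[3] = ⊤

8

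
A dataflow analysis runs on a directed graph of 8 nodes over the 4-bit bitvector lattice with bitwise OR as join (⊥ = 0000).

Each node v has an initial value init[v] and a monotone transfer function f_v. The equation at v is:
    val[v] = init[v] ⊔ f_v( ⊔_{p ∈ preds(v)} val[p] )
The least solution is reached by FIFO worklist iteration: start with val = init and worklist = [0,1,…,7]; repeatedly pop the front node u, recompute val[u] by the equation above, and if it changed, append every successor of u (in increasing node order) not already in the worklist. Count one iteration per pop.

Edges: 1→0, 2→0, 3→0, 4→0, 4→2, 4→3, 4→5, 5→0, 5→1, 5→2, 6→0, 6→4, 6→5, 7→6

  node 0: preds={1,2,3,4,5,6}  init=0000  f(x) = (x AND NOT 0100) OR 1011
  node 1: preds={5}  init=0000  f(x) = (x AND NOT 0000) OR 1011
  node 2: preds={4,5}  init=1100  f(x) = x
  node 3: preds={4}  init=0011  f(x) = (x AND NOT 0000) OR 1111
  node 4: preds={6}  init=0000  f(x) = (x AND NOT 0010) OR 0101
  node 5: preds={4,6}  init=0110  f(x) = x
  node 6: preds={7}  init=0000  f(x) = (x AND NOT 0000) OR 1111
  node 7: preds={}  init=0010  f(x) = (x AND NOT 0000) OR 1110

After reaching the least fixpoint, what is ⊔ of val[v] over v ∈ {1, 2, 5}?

Worklist (19 pops):
  #1 pop 0: in=1111 → 1011 (was 0000); enqueue []
  #2 pop 1: in=0110 → 1111 (was 0000); enqueue [0]
  #3 pop 2: in=0110 → 1110 (was 1100); enqueue []
  #4 pop 3: in=0000 → 1111 (was 0011); enqueue []
  #5 pop 4: in=0000 → 0101 (was 0000); enqueue [2,3]
  #6 pop 5: in=0101 → 0111 (was 0110); enqueue [1]
  #7 pop 6: in=0010 → 1111 (was 0000); enqueue [4,5]
  #8 pop 7: in=0000 → 1110 (was 0010); enqueue [6]
  #9 pop 0: in=1111 → 1011 (no change)
  #10 pop 2: in=0111 → 1111 (was 1110); enqueue [0]
  #11 pop 3: in=0101 → 1111 (no change)
  #12 pop 1: in=0111 → 1111 (no change)
  #13 pop 4: in=1111 → 1101 (was 0101); enqueue [2,3]
  #14 pop 5: in=1111 → 1111 (was 0111); enqueue [1]
  #15 pop 6: in=1110 → 1111 (no change)
  #16 pop 0: in=1111 → 1011 (no change)
  #17 pop 2: in=1111 → 1111 (no change)
  #18 pop 3: in=1101 → 1111 (no change)
  #19 pop 1: in=1111 → 1111 (no change)

Fixpoint:
  val[0] = 1011
  val[1] = 1111
  val[2] = 1111
  val[3] = 1111
  val[4] = 1101
  val[5] = 1111
  val[6] = 1111
  val[7] = 1110

1111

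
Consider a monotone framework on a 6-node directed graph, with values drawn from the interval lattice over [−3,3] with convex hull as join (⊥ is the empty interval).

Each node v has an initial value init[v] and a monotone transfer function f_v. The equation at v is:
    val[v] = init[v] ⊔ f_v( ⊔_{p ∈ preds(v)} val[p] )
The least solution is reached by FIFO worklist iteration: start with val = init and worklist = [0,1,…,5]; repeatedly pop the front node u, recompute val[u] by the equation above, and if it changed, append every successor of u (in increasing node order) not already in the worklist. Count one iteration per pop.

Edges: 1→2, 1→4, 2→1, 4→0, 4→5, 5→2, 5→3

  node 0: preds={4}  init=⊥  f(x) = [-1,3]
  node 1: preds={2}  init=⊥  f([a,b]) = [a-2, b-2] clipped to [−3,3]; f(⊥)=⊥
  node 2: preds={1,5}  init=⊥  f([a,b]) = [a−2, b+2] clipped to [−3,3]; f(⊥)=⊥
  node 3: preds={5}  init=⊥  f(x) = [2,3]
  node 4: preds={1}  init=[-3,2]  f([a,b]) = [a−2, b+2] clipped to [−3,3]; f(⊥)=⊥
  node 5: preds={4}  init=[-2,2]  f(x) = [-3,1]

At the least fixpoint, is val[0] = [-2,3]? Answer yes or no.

Iteration log — 12 steps:
  step 1. node 0  ⊔preds=[-3,2]  new=[-1,3]  old=⊥  +wl: 
  step 2. node 1  ⊔preds=⊥  new=⊥  stable
  step 3. node 2  ⊔preds=[-2,2]  new=[-3,3]  old=⊥  +wl: 1
  step 4. node 3  ⊔preds=[-2,2]  new=[2,3]  old=⊥  +wl: 
  step 5. node 4  ⊔preds=⊥  new=[-3,2]  stable
  step 6. node 5  ⊔preds=[-3,2]  new=[-3,2]  old=[-2,2]  +wl: 2,3
  step 7. node 1  ⊔preds=[-3,3]  new=[-3,1]  old=⊥  +wl: 4
  step 8. node 2  ⊔preds=[-3,2]  new=[-3,3]  stable
  step 9. node 3  ⊔preds=[-3,2]  new=[2,3]  stable
  step 10. node 4  ⊔preds=[-3,1]  new=[-3,3]  old=[-3,2]  +wl: 0,5
  step 11. node 0  ⊔preds=[-3,3]  new=[-1,3]  stable
  step 12. node 5  ⊔preds=[-3,3]  new=[-3,2]  stable

Least fixpoint reached:
  node 0: [-1,3]
  node 1: [-3,1]
  node 2: [-3,3]
  node 3: [2,3]
  node 4: [-3,3]
  node 5: [-3,2]

no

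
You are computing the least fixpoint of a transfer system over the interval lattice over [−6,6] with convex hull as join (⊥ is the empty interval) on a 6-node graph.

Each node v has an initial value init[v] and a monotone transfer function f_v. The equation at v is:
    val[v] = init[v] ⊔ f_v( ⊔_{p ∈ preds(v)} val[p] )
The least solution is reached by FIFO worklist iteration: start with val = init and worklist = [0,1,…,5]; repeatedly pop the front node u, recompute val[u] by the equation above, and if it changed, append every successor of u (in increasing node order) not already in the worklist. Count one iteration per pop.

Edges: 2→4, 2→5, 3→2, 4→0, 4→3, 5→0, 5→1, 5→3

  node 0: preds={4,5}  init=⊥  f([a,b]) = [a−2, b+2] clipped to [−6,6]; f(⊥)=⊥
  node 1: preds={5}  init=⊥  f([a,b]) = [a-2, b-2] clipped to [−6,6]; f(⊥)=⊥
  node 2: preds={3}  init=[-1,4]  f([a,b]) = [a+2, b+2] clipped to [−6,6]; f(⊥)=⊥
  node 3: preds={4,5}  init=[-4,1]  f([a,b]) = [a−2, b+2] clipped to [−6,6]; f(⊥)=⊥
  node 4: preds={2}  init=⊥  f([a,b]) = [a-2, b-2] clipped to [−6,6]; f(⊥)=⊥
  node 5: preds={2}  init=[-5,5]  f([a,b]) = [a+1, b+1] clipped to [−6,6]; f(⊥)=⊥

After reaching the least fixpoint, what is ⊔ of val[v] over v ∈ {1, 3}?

Trace (14 dequeues):
  [1] u=0 | in [-5,5] | out [-6,6] | prev ⊥ | push {}
  [2] u=1 | in [-5,5] | out [-6,3] | prev ⊥ | push {}
  [3] u=2 | in [-4,1] | out [-2,4] | prev [-1,4] | push {}
  [4] u=3 | in [-5,5] | out [-6,6] | prev [-4,1] | push {2}
  [5] u=4 | in [-2,4] | out [-4,2] | prev ⊥ | push {0,3}
  [6] u=5 | in [-2,4] | out [-5,5] | ==
  [7] u=2 | in [-6,6] | out [-4,6] | prev [-2,4] | push {4,5}
  [8] u=0 | in [-5,5] | out [-6,6] | ==
  [9] u=3 | in [-5,5] | out [-6,6] | ==
  [10] u=4 | in [-4,6] | out [-6,4] | prev [-4,2] | push {0,3}
  [11] u=5 | in [-4,6] | out [-5,6] | prev [-5,5] | push {1}
  [12] u=0 | in [-6,6] | out [-6,6] | ==
  [13] u=3 | in [-6,6] | out [-6,6] | ==
  [14] u=1 | in [-5,6] | out [-6,4] | prev [-6,3] | push {}

Converged values:
  [0] [-6,6]
  [1] [-6,4]
  [2] [-4,6]
  [3] [-6,6]
  [4] [-6,4]
  [5] [-5,6]

[-6,6]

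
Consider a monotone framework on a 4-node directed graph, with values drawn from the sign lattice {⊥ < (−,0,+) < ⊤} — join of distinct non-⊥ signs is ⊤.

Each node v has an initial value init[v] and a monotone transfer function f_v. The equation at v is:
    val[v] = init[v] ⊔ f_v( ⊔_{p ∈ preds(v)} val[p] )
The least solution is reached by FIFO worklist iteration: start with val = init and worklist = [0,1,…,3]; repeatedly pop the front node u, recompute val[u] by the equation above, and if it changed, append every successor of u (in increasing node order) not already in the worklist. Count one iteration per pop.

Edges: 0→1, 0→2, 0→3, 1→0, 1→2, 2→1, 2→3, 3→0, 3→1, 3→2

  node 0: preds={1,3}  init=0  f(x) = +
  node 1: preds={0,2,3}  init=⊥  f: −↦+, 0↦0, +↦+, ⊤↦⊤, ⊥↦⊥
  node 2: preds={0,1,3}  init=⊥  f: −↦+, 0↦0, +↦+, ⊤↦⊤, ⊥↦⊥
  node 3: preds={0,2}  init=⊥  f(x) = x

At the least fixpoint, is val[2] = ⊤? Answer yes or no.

Iteration log — 7 steps:
  step 1. node 0  ⊔preds=⊥  new=⊤  old=0  +wl: 
  step 2. node 1  ⊔preds=⊤  new=⊤  old=⊥  +wl: 0
  step 3. node 2  ⊔preds=⊤  new=⊤  old=⊥  +wl: 1
  step 4. node 3  ⊔preds=⊤  new=⊤  old=⊥  +wl: 2
  step 5. node 0  ⊔preds=⊤  new=⊤  stable
  step 6. node 1  ⊔preds=⊤  new=⊤  stable
  step 7. node 2  ⊔preds=⊤  new=⊤  stable

Least fixpoint reached:
  node 0: ⊤
  node 1: ⊤
  node 2: ⊤
  node 3: ⊤

yes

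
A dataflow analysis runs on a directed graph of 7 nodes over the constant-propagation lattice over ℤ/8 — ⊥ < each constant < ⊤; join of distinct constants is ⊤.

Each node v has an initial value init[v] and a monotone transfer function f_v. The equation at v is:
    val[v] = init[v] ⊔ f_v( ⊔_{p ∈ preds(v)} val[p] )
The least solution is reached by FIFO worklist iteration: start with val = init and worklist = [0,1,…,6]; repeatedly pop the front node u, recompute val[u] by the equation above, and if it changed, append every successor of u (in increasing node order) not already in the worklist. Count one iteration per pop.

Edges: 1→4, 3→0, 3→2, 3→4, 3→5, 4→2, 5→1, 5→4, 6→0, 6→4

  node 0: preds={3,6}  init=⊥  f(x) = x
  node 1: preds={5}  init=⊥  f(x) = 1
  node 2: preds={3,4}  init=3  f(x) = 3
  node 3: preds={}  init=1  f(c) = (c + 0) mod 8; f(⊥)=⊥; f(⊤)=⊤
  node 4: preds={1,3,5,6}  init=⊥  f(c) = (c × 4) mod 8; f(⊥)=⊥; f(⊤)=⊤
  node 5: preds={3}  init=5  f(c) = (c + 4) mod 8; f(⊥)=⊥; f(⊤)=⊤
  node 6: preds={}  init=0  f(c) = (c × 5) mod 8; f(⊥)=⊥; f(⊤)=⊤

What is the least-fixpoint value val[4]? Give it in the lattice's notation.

⊤

Worklist (8 pops):
  #1 pop 0: in=⊤ → ⊤ (was ⊥); enqueue []
  #2 pop 1: in=5 → 1 (was ⊥); enqueue []
  #3 pop 2: in=1 → 3 (no change)
  #4 pop 3: in=⊥ → 1 (no change)
  #5 pop 4: in=⊤ → ⊤ (was ⊥); enqueue [2]
  #6 pop 5: in=1 → 5 (no change)
  #7 pop 6: in=⊥ → 0 (no change)
  #8 pop 2: in=⊤ → 3 (no change)

Fixpoint:
  val[0] = ⊤
  val[1] = 1
  val[2] = 3
  val[3] = 1
  val[4] = ⊤
  val[5] = 5
  val[6] = 0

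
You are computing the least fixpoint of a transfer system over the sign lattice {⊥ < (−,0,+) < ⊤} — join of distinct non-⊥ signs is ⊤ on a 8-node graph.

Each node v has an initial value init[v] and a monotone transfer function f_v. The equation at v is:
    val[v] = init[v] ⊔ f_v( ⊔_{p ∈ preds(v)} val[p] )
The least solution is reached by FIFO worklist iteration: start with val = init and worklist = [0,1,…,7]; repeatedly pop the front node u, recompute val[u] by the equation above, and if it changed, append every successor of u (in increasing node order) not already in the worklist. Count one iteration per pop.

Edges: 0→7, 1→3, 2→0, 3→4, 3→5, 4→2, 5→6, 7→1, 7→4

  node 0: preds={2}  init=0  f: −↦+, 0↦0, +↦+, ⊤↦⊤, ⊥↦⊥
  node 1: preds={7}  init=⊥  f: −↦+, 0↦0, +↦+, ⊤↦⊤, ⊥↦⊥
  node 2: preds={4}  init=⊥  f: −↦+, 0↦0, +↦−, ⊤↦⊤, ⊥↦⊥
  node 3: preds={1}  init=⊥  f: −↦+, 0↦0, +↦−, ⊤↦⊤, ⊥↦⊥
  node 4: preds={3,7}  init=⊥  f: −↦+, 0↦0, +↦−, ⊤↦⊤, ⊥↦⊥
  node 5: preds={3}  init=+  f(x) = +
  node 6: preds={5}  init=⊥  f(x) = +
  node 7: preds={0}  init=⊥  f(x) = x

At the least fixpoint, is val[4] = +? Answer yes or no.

no

Iteration log — 15 steps:
  step 1. node 0  ⊔preds=⊥  new=0  stable
  step 2. node 1  ⊔preds=⊥  new=⊥  stable
  step 3. node 2  ⊔preds=⊥  new=⊥  stable
  step 4. node 3  ⊔preds=⊥  new=⊥  stable
  step 5. node 4  ⊔preds=⊥  new=⊥  stable
  step 6. node 5  ⊔preds=⊥  new=+  stable
  step 7. node 6  ⊔preds=+  new=+  old=⊥  +wl: 
  step 8. node 7  ⊔preds=0  new=0  old=⊥  +wl: 1,4
  step 9. node 1  ⊔preds=0  new=0  old=⊥  +wl: 3
  step 10. node 4  ⊔preds=0  new=0  old=⊥  +wl: 2
  step 11. node 3  ⊔preds=0  new=0  old=⊥  +wl: 4,5
  step 12. node 2  ⊔preds=0  new=0  old=⊥  +wl: 0
  step 13. node 4  ⊔preds=0  new=0  stable
  step 14. node 5  ⊔preds=0  new=+  stable
  step 15. node 0  ⊔preds=0  new=0  stable

Least fixpoint reached:
  node 0: 0
  node 1: 0
  node 2: 0
  node 3: 0
  node 4: 0
  node 5: +
  node 6: +
  node 7: 0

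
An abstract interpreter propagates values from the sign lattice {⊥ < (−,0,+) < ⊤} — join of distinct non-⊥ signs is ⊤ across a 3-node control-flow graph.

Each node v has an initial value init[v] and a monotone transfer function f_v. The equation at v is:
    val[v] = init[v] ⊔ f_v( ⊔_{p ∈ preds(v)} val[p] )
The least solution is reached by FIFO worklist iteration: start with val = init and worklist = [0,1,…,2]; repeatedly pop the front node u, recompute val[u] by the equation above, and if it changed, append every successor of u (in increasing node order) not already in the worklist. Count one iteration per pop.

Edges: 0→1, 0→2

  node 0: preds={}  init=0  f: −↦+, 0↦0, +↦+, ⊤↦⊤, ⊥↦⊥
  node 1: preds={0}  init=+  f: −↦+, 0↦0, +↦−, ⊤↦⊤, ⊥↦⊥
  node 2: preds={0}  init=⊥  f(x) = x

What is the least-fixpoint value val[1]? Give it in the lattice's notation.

⊤

Trace (3 dequeues):
  [1] u=0 | in ⊥ | out 0 | ==
  [2] u=1 | in 0 | out ⊤ | prev + | push {}
  [3] u=2 | in 0 | out 0 | prev ⊥ | push {}

Converged values:
  [0] 0
  [1] ⊤
  [2] 0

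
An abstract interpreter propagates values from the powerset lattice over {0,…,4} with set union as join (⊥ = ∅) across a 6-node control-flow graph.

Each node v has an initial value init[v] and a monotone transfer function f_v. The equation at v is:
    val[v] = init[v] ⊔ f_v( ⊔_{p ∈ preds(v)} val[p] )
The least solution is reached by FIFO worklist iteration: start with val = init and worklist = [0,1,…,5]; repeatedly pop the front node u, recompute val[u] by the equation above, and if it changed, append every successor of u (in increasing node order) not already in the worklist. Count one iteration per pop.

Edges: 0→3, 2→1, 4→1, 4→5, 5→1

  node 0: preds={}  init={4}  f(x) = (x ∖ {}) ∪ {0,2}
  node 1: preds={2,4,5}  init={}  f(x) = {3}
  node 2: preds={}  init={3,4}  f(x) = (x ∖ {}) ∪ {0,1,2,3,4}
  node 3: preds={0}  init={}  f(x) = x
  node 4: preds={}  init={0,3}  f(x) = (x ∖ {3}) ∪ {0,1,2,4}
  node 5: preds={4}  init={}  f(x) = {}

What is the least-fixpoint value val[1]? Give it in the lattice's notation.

Trace (7 dequeues):
  [1] u=0 | in {} | out {0,2,4} | prev {4} | push {}
  [2] u=1 | in {0,3,4} | out {3} | prev {} | push {}
  [3] u=2 | in {} | out {0,1,2,3,4} | prev {3,4} | push {1}
  [4] u=3 | in {0,2,4} | out {0,2,4} | prev {} | push {}
  [5] u=4 | in {} | out {0,1,2,3,4} | prev {0,3} | push {}
  [6] u=5 | in {0,1,2,3,4} | out {} | ==
  [7] u=1 | in {0,1,2,3,4} | out {3} | ==

Converged values:
  [0] {0,2,4}
  [1] {3}
  [2] {0,1,2,3,4}
  [3] {0,2,4}
  [4] {0,1,2,3,4}
  [5] {}

{3}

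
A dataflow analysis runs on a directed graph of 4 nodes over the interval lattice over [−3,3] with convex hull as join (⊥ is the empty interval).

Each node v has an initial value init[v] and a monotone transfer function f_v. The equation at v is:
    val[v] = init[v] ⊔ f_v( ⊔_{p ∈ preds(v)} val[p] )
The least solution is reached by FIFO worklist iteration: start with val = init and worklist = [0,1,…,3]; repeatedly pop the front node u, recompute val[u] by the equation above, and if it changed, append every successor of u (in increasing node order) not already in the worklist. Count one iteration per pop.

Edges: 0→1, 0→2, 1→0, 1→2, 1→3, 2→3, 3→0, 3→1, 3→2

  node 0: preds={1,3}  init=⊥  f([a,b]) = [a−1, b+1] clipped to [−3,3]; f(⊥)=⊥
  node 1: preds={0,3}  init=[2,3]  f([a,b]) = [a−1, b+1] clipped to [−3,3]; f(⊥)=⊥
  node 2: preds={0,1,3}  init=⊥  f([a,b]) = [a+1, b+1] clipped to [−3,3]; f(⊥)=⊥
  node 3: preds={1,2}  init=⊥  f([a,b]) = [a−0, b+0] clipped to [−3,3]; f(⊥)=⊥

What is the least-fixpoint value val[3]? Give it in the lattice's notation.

[-3,3]

Worklist (16 pops):
  #1 pop 0: in=[2,3] → [1,3] (was ⊥); enqueue []
  #2 pop 1: in=[1,3] → [0,3] (was [2,3]); enqueue [0]
  #3 pop 2: in=[0,3] → [1,3] (was ⊥); enqueue []
  #4 pop 3: in=[0,3] → [0,3] (was ⊥); enqueue [1,2]
  #5 pop 0: in=[0,3] → [-1,3] (was [1,3]); enqueue []
  #6 pop 1: in=[-1,3] → [-2,3] (was [0,3]); enqueue [0,3]
  #7 pop 2: in=[-2,3] → [-1,3] (was [1,3]); enqueue []
  #8 pop 0: in=[-2,3] → [-3,3] (was [-1,3]); enqueue [1,2]
  #9 pop 3: in=[-2,3] → [-2,3] (was [0,3]); enqueue [0]
  #10 pop 1: in=[-3,3] → [-3,3] (was [-2,3]); enqueue [3]
  #11 pop 2: in=[-3,3] → [-2,3] (was [-1,3]); enqueue []
  #12 pop 0: in=[-3,3] → [-3,3] (no change)
  #13 pop 3: in=[-3,3] → [-3,3] (was [-2,3]); enqueue [0,1,2]
  #14 pop 0: in=[-3,3] → [-3,3] (no change)
  #15 pop 1: in=[-3,3] → [-3,3] (no change)
  #16 pop 2: in=[-3,3] → [-2,3] (no change)

Fixpoint:
  val[0] = [-3,3]
  val[1] = [-3,3]
  val[2] = [-2,3]
  val[3] = [-3,3]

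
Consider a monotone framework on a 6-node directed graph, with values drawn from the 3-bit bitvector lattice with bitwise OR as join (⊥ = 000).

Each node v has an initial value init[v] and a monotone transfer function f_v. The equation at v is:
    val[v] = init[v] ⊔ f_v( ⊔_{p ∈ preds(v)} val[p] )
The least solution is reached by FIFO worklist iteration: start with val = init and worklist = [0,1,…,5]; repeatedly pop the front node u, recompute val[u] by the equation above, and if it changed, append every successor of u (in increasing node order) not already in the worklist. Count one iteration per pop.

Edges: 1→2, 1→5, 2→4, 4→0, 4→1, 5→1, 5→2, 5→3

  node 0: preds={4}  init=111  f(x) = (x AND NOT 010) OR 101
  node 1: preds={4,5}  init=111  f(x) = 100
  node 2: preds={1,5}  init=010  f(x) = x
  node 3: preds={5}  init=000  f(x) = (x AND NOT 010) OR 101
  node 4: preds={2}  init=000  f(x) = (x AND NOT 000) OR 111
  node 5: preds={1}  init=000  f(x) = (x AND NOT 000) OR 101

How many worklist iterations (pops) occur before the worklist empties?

10

Trace (10 dequeues):
  [1] u=0 | in 000 | out 111 | ==
  [2] u=1 | in 000 | out 111 | ==
  [3] u=2 | in 111 | out 111 | prev 010 | push {}
  [4] u=3 | in 000 | out 101 | prev 000 | push {}
  [5] u=4 | in 111 | out 111 | prev 000 | push {0,1}
  [6] u=5 | in 111 | out 111 | prev 000 | push {2,3}
  [7] u=0 | in 111 | out 111 | ==
  [8] u=1 | in 111 | out 111 | ==
  [9] u=2 | in 111 | out 111 | ==
  [10] u=3 | in 111 | out 101 | ==

Converged values:
  [0] 111
  [1] 111
  [2] 111
  [3] 101
  [4] 111
  [5] 111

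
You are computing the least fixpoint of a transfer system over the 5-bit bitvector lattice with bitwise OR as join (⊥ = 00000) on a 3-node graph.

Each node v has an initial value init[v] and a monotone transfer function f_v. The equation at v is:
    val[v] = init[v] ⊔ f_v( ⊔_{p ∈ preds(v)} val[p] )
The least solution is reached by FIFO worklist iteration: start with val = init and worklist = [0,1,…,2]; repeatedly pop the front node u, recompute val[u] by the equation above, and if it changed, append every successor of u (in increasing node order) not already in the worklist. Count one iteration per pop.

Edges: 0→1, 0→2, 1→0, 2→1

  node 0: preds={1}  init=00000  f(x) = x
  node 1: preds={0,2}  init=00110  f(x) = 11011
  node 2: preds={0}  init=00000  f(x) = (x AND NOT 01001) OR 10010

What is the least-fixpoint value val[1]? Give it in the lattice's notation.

11111

Worklist (6 pops):
  #1 pop 0: in=00110 → 00110 (was 00000); enqueue []
  #2 pop 1: in=00110 → 11111 (was 00110); enqueue [0]
  #3 pop 2: in=00110 → 10110 (was 00000); enqueue [1]
  #4 pop 0: in=11111 → 11111 (was 00110); enqueue [2]
  #5 pop 1: in=11111 → 11111 (no change)
  #6 pop 2: in=11111 → 10110 (no change)

Fixpoint:
  val[0] = 11111
  val[1] = 11111
  val[2] = 10110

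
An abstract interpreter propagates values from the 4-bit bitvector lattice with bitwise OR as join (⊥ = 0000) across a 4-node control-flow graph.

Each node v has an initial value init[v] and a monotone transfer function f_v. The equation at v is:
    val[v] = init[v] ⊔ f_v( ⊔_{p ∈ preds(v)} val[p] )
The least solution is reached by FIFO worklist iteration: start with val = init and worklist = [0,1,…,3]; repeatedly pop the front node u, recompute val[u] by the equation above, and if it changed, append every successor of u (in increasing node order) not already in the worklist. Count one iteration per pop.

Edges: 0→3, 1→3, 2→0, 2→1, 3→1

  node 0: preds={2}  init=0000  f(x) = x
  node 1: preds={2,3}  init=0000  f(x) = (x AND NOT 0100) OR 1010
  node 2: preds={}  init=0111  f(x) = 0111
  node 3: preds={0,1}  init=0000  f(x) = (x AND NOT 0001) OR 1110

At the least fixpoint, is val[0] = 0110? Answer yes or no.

Worklist (5 pops):
  #1 pop 0: in=0111 → 0111 (was 0000); enqueue []
  #2 pop 1: in=0111 → 1011 (was 0000); enqueue []
  #3 pop 2: in=0000 → 0111 (no change)
  #4 pop 3: in=1111 → 1110 (was 0000); enqueue [1]
  #5 pop 1: in=1111 → 1011 (no change)

Fixpoint:
  val[0] = 0111
  val[1] = 1011
  val[2] = 0111
  val[3] = 1110

no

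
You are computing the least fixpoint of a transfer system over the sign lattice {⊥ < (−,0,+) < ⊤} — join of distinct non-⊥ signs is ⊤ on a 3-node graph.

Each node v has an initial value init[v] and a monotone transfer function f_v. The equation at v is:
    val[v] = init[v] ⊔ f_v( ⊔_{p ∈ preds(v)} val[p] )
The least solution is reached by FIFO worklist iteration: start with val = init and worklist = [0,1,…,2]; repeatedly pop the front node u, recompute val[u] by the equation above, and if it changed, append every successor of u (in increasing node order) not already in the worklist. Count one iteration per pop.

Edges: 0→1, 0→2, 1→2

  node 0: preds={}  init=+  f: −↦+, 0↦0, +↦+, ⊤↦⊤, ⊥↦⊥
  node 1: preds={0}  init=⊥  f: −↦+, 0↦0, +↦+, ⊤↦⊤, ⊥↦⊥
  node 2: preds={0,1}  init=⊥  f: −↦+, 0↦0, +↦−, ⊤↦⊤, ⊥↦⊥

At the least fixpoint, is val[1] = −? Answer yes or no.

no

Worklist (3 pops):
  #1 pop 0: in=⊥ → + (no change)
  #2 pop 1: in=+ → + (was ⊥); enqueue []
  #3 pop 2: in=+ → − (was ⊥); enqueue []

Fixpoint:
  val[0] = +
  val[1] = +
  val[2] = −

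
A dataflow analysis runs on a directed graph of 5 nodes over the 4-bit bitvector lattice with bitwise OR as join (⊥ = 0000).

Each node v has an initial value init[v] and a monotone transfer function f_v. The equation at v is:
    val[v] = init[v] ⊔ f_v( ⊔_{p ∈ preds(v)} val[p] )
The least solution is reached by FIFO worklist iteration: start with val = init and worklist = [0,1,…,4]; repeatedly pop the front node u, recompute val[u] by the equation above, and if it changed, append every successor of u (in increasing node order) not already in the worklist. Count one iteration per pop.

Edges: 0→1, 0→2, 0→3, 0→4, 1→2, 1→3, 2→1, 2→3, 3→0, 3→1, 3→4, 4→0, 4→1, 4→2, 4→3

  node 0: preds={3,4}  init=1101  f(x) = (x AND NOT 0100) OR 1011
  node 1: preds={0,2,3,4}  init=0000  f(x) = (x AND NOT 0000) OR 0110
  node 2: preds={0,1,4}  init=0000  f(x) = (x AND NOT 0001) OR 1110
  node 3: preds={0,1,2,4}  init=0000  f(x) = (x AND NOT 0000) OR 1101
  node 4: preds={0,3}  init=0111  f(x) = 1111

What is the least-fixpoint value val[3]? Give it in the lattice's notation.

Trace (9 dequeues):
  [1] u=0 | in 0111 | out 1111 | prev 1101 | push {}
  [2] u=1 | in 1111 | out 1111 | prev 0000 | push {}
  [3] u=2 | in 1111 | out 1110 | prev 0000 | push {1}
  [4] u=3 | in 1111 | out 1111 | prev 0000 | push {0}
  [5] u=4 | in 1111 | out 1111 | prev 0111 | push {2,3}
  [6] u=1 | in 1111 | out 1111 | ==
  [7] u=0 | in 1111 | out 1111 | ==
  [8] u=2 | in 1111 | out 1110 | ==
  [9] u=3 | in 1111 | out 1111 | ==

Converged values:
  [0] 1111
  [1] 1111
  [2] 1110
  [3] 1111
  [4] 1111

1111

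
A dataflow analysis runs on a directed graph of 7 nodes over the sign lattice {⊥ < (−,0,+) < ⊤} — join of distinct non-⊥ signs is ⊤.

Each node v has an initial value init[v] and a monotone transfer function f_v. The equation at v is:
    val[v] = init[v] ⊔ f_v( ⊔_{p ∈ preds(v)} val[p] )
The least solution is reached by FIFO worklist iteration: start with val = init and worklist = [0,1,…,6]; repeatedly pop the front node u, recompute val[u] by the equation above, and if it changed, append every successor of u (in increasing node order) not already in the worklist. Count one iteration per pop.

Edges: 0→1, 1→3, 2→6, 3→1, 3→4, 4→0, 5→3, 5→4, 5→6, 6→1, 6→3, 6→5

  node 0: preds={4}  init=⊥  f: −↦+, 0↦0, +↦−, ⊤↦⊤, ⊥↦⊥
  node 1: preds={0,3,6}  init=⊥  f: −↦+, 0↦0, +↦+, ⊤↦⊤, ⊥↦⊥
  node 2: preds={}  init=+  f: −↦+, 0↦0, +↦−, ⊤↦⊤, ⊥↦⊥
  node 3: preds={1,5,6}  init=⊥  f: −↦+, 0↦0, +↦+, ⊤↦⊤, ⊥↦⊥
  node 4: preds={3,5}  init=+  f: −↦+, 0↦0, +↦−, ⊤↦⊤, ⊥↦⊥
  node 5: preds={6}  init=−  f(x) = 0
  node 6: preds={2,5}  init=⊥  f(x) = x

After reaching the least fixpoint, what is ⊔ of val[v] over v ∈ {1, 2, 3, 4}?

Trace (13 dequeues):
  [1] u=0 | in + | out − | prev ⊥ | push {}
  [2] u=1 | in − | out + | prev ⊥ | push {}
  [3] u=2 | in ⊥ | out + | ==
  [4] u=3 | in ⊤ | out ⊤ | prev ⊥ | push {1}
  [5] u=4 | in ⊤ | out ⊤ | prev + | push {0}
  [6] u=5 | in ⊥ | out ⊤ | prev − | push {3,4}
  [7] u=6 | in ⊤ | out ⊤ | prev ⊥ | push {5}
  [8] u=1 | in ⊤ | out ⊤ | prev + | push {}
  [9] u=0 | in ⊤ | out ⊤ | prev − | push {1}
  [10] u=3 | in ⊤ | out ⊤ | ==
  [11] u=4 | in ⊤ | out ⊤ | ==
  [12] u=5 | in ⊤ | out ⊤ | ==
  [13] u=1 | in ⊤ | out ⊤ | ==

Converged values:
  [0] ⊤
  [1] ⊤
  [2] +
  [3] ⊤
  [4] ⊤
  [5] ⊤
  [6] ⊤

⊤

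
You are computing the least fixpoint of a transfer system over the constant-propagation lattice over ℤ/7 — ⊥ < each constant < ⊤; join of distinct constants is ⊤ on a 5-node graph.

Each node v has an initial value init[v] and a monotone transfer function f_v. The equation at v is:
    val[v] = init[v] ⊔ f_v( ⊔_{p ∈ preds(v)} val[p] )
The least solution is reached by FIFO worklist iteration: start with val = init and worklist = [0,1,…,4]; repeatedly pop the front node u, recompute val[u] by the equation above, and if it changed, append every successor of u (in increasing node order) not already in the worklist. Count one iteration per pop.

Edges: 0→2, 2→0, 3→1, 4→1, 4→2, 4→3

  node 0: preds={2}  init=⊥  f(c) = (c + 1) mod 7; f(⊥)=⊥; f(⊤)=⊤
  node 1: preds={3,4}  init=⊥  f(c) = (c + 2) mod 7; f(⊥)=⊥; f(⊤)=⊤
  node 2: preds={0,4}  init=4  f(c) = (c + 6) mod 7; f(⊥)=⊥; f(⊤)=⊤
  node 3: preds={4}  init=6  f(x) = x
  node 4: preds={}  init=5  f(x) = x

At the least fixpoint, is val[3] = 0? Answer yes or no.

Iteration log — 6 steps:
  step 1. node 0  ⊔preds=4  new=5  old=⊥  +wl: 
  step 2. node 1  ⊔preds=⊤  new=⊤  old=⊥  +wl: 
  step 3. node 2  ⊔preds=5  new=4  stable
  step 4. node 3  ⊔preds=5  new=⊤  old=6  +wl: 1
  step 5. node 4  ⊔preds=⊥  new=5  stable
  step 6. node 1  ⊔preds=⊤  new=⊤  stable

Least fixpoint reached:
  node 0: 5
  node 1: ⊤
  node 2: 4
  node 3: ⊤
  node 4: 5

no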